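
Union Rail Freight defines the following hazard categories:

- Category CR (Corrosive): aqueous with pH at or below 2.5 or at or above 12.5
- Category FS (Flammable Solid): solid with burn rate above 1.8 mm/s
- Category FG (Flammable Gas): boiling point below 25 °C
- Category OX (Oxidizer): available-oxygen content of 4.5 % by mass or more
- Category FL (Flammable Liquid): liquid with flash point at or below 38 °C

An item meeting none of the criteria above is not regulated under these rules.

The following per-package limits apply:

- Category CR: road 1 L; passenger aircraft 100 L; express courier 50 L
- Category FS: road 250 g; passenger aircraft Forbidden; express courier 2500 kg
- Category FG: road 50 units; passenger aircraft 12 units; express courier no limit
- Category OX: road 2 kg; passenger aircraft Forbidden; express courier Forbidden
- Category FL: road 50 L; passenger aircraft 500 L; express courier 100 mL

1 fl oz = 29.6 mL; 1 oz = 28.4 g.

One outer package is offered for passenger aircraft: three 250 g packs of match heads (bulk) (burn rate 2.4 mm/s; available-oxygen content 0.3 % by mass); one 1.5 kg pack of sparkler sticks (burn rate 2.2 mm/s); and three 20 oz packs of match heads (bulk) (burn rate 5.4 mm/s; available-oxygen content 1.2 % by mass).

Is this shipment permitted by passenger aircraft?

No

With burn rate 2.4 mm/s (> 1.8 mm/s), the match heads (bulk) fall in Category FS.
Burn rate 2.2 mm/s meets the Category FS criterion (Flammable Solid), so the sparkler sticks are Category FS.
Match heads (bulk): burn rate 5.4 mm/s > 1.8 mm/s → Category FS (Flammable Solid).
Total Category FS: (three 250 g packs = 750 g) + 1.5 kg + (three 20 oz packs = 1.704 kg) = 3.954 kg.
Category FS is Forbidden by passenger aircraft.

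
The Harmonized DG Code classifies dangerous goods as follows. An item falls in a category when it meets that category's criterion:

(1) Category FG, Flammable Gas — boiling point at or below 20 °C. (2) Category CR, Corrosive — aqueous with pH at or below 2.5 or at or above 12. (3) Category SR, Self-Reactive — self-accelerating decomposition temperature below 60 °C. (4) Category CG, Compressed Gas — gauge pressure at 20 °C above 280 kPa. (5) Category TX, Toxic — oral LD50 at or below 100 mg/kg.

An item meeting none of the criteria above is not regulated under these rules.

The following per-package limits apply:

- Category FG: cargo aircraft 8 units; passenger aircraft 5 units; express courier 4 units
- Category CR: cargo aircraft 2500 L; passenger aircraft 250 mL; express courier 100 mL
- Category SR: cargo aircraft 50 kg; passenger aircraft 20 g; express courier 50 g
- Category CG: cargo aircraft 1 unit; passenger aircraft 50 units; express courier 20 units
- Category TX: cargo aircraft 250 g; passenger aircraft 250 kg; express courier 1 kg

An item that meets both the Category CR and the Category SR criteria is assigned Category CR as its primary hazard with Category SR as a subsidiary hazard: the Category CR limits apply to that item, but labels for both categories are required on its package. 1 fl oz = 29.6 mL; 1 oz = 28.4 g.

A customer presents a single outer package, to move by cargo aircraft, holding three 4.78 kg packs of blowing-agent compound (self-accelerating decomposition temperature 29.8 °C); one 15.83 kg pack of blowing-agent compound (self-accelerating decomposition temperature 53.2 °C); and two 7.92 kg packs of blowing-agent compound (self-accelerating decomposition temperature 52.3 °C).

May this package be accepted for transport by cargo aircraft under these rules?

Yes

Self-accelerating decomposition temperature 29.8 °C meets the Category SR criterion (Self-Reactive), so the blowing-agent compound is Category SR.
Self-accelerating decomposition temperature 53.2 °C meets the Category SR criterion (Self-Reactive), so the blowing-agent compound is Category SR.
Blowing-agent compound: self-accelerating decomposition temperature 52.3 °C < 60 °C → Category SR (Self-Reactive).
Category SR net quantity: (three 4.78 kg packs = 14.34 kg) + 15.83 kg + (two 7.92 kg packs = 15.84 kg) = 46.01 kg.
46.01 kg is within the cargo aircraft limit of 50 kg for Category SR.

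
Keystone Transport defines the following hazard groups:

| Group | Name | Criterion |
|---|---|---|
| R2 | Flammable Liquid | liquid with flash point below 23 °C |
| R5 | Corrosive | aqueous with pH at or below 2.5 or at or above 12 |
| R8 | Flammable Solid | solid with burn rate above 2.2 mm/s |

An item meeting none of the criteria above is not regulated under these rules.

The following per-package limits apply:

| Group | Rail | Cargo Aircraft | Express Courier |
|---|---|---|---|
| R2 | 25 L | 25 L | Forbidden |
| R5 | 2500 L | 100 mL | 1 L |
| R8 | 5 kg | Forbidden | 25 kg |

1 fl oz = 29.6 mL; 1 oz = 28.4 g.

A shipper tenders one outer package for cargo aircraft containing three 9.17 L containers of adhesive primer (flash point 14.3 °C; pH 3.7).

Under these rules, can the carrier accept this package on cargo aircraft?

Adhesive primer: flash point 14.3 °C < 23 °C → Group R2 (Flammable Liquid).
Group R2 quantity: three 9.17 L containers = 27.51 L.
27.51 L > 25 L (cargo aircraft limit, Group R2) — over the limit.

No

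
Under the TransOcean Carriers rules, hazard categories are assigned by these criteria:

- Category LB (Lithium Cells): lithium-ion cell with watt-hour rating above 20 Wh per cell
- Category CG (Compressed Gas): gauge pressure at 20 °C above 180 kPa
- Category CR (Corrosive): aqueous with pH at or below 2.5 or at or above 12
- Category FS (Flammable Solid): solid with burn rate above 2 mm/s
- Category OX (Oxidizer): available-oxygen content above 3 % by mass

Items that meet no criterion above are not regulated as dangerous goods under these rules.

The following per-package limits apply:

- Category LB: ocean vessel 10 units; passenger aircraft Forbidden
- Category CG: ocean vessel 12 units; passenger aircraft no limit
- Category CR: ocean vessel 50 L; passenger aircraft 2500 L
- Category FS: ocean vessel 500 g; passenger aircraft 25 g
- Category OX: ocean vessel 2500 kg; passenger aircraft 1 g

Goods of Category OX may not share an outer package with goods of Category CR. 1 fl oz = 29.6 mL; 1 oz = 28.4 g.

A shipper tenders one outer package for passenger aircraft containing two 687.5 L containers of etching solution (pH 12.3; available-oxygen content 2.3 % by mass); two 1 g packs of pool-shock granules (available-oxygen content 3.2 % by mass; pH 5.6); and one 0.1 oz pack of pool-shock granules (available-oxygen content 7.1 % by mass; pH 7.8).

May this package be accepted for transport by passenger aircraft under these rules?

pH 12.3 meets the Category CR criterion (Corrosive), so the etching solution is Category CR.
Pool-shock granules: available-oxygen content 3.2 % by mass > 3 % by mass → Category OX (Oxidizer).
Available-oxygen content 7.1 % by mass meets the Category OX criterion (Oxidizer), so the pool-shock granules are Category OX.
Total Category OX: (two 1 g packs = 2 g) + (one 0.1 oz pack = 2.84 g) = 4.84 g.
4.84 g exceeds the passenger aircraft limit of 1 g for Category OX.
Category CR quantity: two 687.5 L containers = 1375 L.
1375 L is within the passenger aircraft limit of 2500 L for Category CR.
Category OX and Category CR may not share an outer package.

No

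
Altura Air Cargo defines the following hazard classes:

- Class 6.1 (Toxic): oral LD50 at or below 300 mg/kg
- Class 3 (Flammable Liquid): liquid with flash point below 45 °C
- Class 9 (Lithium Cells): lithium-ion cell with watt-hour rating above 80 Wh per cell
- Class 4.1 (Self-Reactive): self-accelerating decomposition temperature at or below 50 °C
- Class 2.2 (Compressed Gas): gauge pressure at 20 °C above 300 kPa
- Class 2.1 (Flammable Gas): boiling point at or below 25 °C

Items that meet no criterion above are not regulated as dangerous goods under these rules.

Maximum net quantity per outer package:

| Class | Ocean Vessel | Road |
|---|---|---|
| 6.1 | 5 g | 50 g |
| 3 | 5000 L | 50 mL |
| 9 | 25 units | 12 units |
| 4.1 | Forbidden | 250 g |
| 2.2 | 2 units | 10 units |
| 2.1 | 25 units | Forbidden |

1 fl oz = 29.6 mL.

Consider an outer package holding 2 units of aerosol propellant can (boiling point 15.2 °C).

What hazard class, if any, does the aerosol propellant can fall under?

With boiling point 15.2 °C (≤ 25 °C), the aerosol propellant can falls in Class 2.1.

Class 2.1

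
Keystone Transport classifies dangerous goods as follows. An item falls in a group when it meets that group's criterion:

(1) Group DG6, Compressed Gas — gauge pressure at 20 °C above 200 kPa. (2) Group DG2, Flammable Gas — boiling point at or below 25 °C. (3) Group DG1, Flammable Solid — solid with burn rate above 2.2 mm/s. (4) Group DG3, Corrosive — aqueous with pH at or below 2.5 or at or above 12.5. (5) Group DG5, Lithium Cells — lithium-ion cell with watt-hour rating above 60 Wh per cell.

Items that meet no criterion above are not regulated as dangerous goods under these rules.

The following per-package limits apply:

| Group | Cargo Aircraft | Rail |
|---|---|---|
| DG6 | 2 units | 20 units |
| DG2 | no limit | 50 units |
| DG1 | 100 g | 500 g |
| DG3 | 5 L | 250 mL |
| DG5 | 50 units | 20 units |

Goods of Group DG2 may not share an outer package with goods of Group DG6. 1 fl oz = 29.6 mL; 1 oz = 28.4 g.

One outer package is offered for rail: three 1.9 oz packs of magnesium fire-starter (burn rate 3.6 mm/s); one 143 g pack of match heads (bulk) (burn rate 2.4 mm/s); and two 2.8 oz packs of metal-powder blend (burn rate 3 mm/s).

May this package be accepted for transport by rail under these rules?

Yes

With burn rate 3.6 mm/s (> 2.2 mm/s), the magnesium fire-starter falls in Group DG1.
The match heads (bulk) have burn rate 2.4 mm/s, which is > 2.2 mm/s, so they are Group DG1 (Flammable Solid).
The metal-powder blend has burn rate 3 mm/s, which is > 2.2 mm/s, so it is Group DG1 (Flammable Solid).
Total Group DG1: (three 1.9 oz packs = 161.88 g) + 143 g + (two 2.8 oz packs = 159.04 g) = 463.92 g.
463.92 g ≤ 500 g (rail limit, Group DG1) — within limit.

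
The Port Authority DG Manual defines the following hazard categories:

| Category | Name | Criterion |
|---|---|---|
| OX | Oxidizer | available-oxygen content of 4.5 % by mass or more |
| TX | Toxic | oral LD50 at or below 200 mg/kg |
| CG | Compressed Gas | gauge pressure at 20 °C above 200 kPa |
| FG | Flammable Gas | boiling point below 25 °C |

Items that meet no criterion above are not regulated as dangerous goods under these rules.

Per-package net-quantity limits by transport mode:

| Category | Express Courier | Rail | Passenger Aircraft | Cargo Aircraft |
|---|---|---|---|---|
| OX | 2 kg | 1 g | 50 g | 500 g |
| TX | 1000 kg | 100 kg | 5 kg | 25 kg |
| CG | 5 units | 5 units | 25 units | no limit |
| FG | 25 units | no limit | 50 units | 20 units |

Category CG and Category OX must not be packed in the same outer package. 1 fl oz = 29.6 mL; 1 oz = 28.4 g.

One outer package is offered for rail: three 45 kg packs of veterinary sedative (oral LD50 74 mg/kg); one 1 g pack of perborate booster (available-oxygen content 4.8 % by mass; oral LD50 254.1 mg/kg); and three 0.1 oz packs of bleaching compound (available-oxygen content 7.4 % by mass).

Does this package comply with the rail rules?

Oral LD50 74 mg/kg meets the Category TX criterion (Toxic), so the veterinary sedative is Category TX.
The perborate booster has available-oxygen content 4.8 % by mass, which is ≥ 4.5 % by mass, so it is Category OX (Oxidizer).
The bleaching compound has available-oxygen content 7.4 % by mass, which is ≥ 4.5 % by mass, so it is Category OX (Oxidizer).
Category OX net quantity: 1 g + (three 0.1 oz packs = 8.52 g) = 9.52 g.
9.52 g > 1 g (rail limit, Category OX) — over the limit.
Category TX quantity: three 45 kg packs = 135 kg.
135 kg exceeds the rail limit of 100 kg for Category TX.
The segregation rule (Category CG with Category OX) does not apply to Category OX with Category TX.

No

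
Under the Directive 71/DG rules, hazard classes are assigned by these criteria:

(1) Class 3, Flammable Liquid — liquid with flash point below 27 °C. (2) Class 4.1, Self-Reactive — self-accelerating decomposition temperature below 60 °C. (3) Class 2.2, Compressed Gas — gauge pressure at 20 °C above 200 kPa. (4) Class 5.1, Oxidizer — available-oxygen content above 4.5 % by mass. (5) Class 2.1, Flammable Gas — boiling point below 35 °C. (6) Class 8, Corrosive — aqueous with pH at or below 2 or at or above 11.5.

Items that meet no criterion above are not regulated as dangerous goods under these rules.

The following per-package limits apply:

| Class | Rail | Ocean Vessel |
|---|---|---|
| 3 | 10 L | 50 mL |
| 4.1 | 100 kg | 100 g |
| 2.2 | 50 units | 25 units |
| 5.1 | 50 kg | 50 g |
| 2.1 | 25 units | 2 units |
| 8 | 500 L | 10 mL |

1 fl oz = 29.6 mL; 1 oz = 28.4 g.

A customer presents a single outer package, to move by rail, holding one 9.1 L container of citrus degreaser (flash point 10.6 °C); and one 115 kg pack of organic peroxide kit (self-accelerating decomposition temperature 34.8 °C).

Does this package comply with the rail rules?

No

With flash point 10.6 °C (< 27 °C), the citrus degreaser falls in Class 3.
Self-accelerating decomposition temperature 34.8 °C meets the Class 4.1 criterion (Self-Reactive), so the organic peroxide kit is Class 4.1.
Class 4.1 quantity: 115 kg.
115 kg > 100 kg (rail limit, Class 4.1) — over the limit.
Class 3 quantity: 9.1 L.
9.1 L is within the rail limit of 10 L for Class 3.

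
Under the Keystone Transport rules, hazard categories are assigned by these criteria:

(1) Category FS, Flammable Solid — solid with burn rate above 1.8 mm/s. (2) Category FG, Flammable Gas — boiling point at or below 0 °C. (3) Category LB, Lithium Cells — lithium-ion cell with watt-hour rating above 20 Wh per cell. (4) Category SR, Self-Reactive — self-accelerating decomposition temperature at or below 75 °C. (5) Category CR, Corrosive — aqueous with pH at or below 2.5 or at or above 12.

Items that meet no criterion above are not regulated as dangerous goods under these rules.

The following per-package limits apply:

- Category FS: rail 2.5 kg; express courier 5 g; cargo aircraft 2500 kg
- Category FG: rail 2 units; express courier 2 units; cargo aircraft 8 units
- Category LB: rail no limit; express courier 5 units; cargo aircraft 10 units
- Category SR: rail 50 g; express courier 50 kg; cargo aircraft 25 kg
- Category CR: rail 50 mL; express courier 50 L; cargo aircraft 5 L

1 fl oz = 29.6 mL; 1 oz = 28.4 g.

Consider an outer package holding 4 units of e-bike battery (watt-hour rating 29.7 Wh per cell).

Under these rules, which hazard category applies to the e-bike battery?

Category LB

With watt-hour rating 29.7 Wh per cell (> 20 Wh per cell), the e-bike battery falls in Category LB.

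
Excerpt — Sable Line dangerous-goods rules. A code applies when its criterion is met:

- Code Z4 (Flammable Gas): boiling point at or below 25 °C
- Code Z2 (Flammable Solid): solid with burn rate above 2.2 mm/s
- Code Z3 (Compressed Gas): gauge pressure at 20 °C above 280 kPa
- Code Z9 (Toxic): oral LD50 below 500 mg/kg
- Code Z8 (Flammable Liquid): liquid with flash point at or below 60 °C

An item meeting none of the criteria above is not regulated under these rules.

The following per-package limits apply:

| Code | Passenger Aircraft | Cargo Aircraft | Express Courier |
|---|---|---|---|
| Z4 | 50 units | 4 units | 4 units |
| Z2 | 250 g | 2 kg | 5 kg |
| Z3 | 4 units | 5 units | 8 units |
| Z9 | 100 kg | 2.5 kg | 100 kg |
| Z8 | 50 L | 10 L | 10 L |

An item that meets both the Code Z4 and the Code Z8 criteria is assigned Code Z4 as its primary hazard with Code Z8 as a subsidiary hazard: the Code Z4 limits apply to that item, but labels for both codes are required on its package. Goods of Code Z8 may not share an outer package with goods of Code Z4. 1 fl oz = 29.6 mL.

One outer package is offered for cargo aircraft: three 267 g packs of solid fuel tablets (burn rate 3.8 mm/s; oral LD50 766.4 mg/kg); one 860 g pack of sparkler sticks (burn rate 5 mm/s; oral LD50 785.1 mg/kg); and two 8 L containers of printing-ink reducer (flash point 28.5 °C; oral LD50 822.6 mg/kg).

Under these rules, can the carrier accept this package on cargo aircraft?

No

The solid fuel tablets have burn rate 3.8 mm/s, which is > 2.2 mm/s, so they are Code Z2 (Flammable Solid).
The sparkler sticks have burn rate 5 mm/s, which is > 2.2 mm/s, so they are Code Z2 (Flammable Solid).
With flash point 28.5 °C (≤ 60 °C), the printing-ink reducer falls in Code Z8.
Total Code Z2: (three 267 g packs = 801 g) + 860 g = 1.661 kg.
1.661 kg ≤ 2 kg (cargo aircraft limit, Code Z2) — within limit.
Code Z8 quantity: two 8 L containers = 16 L.
16 L exceeds the cargo aircraft limit of 10 L for Code Z8.
The segregation rule (Code Z8 with Code Z4) does not apply to Code Z2 with Code Z8.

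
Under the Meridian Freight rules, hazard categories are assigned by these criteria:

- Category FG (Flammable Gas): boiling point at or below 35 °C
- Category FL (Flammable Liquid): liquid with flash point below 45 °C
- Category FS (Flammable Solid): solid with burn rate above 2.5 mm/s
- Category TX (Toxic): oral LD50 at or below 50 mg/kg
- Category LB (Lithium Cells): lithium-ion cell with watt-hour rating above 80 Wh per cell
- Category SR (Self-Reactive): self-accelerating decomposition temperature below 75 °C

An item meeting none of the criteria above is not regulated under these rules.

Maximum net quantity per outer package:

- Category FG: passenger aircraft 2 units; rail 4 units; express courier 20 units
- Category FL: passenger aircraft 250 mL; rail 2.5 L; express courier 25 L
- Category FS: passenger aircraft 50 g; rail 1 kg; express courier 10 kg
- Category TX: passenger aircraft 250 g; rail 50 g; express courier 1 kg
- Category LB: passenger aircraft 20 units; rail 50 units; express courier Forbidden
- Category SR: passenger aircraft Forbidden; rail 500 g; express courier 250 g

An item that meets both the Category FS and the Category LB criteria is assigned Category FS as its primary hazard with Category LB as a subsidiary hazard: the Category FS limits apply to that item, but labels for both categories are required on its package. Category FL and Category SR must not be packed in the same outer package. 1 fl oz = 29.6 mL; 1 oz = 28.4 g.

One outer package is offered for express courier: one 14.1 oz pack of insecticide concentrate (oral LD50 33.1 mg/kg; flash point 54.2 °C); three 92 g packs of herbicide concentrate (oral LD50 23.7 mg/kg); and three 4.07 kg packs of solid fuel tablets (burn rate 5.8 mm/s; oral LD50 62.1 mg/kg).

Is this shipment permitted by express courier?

The insecticide concentrate has oral LD50 33.1 mg/kg, which is ≤ 50 mg/kg, so it is Category TX (Toxic).
The herbicide concentrate has oral LD50 23.7 mg/kg, which is ≤ 50 mg/kg, so it is Category TX (Toxic).
Burn rate 5.8 mm/s meets the Category FS criterion (Flammable Solid), so the solid fuel tablets are Category FS.
Total Category TX: (one 14.1 oz pack = 400.44 g) + (three 92 g packs = 276 g) = 676.44 g.
That is within the Category TX express courier limit of 1 kg.
Category FS quantity: three 4.07 kg packs = 12.21 kg.
12.21 kg > 10 kg (express courier limit, Category FS) — over the limit.
The segregation rule (Category FL with Category SR) does not apply to Category TX with Category FS.

No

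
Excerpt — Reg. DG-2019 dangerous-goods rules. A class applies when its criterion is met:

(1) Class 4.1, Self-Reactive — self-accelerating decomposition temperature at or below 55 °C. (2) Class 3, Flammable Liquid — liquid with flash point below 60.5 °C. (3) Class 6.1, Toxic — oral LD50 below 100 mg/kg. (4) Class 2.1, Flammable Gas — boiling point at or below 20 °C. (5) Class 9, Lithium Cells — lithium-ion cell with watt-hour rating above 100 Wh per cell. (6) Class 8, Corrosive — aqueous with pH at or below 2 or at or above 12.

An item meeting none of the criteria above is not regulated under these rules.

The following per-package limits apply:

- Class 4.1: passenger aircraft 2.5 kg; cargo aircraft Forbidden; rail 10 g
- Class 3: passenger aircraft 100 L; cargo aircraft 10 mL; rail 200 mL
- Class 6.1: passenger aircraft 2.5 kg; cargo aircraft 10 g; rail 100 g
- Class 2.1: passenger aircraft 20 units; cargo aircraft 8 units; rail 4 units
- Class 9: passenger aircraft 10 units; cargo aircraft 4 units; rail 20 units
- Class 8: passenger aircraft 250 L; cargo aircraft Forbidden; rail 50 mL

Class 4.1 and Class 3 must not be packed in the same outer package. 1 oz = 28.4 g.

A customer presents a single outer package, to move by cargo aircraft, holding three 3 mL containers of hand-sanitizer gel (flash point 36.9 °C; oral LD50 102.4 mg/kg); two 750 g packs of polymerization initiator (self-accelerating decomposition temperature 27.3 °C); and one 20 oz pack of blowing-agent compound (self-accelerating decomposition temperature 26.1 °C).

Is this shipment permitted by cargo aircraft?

The hand-sanitizer gel has flash point 36.9 °C, which is < 60.5 °C, so it is Class 3 (Flammable Liquid).
The polymerization initiator has self-accelerating decomposition temperature 27.3 °C, which is ≤ 55 °C, so it is Class 4.1 (Self-Reactive).
With self-accelerating decomposition temperature 26.1 °C (≤ 55 °C), the blowing-agent compound falls in Class 4.1.
Class 4.1 net quantity: (two 750 g packs = 1.5 kg) + (one 20 oz pack = 568 g) = 2.068 kg.
By cargo aircraft, Class 4.1 is Forbidden regardless of quantity.
Class 3 quantity: three 3 mL containers = 9 mL.
That is within the Class 3 cargo aircraft limit of 10 mL.
Class 4.1 and Class 3 may not share an outer package.

No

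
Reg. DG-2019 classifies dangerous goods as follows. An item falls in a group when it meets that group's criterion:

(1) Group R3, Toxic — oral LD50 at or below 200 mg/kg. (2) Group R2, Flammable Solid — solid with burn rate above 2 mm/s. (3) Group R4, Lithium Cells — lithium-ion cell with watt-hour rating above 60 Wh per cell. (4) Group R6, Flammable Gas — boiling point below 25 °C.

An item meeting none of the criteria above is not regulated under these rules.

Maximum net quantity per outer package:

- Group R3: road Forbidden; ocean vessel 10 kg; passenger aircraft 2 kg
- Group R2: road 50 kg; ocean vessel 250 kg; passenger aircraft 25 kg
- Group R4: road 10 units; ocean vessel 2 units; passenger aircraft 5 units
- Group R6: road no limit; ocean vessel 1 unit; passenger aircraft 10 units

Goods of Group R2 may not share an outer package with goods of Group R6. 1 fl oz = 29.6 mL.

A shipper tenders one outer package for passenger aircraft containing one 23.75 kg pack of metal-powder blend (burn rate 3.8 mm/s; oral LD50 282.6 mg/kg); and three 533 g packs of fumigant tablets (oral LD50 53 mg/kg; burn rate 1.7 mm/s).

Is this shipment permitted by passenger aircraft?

The metal-powder blend has burn rate 3.8 mm/s, which is > 2 mm/s, so it is Group R2 (Flammable Solid).
Oral LD50 53 mg/kg meets the Group R3 criterion (Toxic), so the fumigant tablets are Group R3.
Group R2 quantity: 23.75 kg.
23.75 kg is within the passenger aircraft limit of 25 kg for Group R2.
Group R3 quantity: three 533 g packs = 1.599 kg.
1.599 kg ≤ 2 kg (passenger aircraft limit, Group R3) — within limit.
The segregation rule (Group R2 with Group R6) does not apply to Group R2 with Group R3.
Every hazard group is within its passenger aircraft limit and no segregation rule is violated.

Yes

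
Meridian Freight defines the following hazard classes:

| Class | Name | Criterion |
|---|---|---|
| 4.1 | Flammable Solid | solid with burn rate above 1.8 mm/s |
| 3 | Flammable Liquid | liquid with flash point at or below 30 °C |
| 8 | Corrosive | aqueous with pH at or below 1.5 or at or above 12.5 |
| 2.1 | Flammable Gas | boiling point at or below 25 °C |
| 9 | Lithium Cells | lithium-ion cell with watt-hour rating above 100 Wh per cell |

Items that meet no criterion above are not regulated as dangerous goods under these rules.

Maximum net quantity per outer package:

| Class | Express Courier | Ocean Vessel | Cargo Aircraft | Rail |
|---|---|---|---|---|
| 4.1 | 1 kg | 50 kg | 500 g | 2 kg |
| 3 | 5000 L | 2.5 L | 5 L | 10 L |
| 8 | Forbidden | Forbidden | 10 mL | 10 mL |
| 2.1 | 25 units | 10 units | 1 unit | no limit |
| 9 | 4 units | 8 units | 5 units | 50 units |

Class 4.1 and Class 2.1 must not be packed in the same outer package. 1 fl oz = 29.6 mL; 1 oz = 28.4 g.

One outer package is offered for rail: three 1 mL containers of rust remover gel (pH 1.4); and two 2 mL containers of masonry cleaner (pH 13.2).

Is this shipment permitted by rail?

Yes

Rust remover gel: pH 1.4 ≤ 1.5 → Class 8 (Corrosive).
Masonry cleaner: pH 13.2 ≥ 12.5 → Class 8 (Corrosive).
Total Class 8: (three 1 mL containers = 3 mL) + (two 2 mL containers = 4 mL) = 7 mL.
7 mL ≤ 10 mL (rail limit, Class 8) — within limit.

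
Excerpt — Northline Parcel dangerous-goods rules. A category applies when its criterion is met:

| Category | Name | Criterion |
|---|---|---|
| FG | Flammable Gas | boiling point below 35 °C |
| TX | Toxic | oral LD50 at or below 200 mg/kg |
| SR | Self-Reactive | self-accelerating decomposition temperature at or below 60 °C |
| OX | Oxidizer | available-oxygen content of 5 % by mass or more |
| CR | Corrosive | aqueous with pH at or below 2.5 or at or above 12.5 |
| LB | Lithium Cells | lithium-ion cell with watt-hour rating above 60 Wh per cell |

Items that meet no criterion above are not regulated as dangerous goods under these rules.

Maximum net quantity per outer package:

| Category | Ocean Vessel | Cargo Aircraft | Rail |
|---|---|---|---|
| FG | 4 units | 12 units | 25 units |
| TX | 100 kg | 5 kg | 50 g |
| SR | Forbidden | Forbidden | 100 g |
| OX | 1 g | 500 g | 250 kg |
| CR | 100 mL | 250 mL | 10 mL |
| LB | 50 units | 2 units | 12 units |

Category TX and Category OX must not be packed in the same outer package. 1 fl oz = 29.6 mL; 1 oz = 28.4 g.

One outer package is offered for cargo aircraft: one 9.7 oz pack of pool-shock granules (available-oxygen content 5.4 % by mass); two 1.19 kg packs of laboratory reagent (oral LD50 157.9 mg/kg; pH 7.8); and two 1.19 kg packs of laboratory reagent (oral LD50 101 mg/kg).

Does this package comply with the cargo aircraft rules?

No

Available-oxygen content 5.4 % by mass meets the Category OX criterion (Oxidizer), so the pool-shock granules are Category OX.
Laboratory reagent: oral LD50 157.9 mg/kg ≤ 200 mg/kg → Category TX (Toxic).
Laboratory reagent: oral LD50 101 mg/kg ≤ 200 mg/kg → Category TX (Toxic).
Total Category TX: (two 1.19 kg packs = 2.38 kg) + (two 1.19 kg packs = 2.38 kg) = 4.76 kg.
4.76 kg is within the cargo aircraft limit of 5 kg for Category TX.
Category OX quantity: one 9.7 oz pack = 275.48 g.
275.48 g is within the cargo aircraft limit of 500 g for Category OX.
Category TX and Category OX may not share an outer package.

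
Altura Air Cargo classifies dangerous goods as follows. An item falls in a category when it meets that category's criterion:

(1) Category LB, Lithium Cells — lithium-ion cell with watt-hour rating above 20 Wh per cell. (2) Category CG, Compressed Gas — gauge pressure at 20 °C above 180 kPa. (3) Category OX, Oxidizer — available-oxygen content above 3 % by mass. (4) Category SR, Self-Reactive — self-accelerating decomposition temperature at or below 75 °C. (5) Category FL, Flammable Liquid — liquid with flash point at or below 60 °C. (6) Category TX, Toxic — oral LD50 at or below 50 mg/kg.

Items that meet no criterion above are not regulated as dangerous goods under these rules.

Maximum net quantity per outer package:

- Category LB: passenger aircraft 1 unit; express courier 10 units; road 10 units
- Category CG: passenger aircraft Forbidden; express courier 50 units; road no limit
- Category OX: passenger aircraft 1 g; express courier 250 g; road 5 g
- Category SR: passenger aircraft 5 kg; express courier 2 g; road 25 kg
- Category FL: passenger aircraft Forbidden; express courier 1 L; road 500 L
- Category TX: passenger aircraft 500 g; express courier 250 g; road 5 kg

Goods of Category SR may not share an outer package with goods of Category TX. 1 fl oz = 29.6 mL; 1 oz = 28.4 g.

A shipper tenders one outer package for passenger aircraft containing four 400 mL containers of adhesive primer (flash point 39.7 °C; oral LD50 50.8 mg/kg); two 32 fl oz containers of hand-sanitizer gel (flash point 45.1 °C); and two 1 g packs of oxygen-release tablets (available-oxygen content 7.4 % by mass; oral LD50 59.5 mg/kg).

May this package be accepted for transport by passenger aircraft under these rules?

The adhesive primer has flash point 39.7 °C, which is ≤ 60 °C, so it is Category FL (Flammable Liquid).
The hand-sanitizer gel has flash point 45.1 °C, which is ≤ 60 °C, so it is Category FL (Flammable Liquid).
With available-oxygen content 7.4 % by mass (> 3 % by mass), the oxygen-release tablets fall in Category OX.
Total Category FL: (four 400 mL containers = 1.6 L) + (two 32 fl oz containers = 1894.4 mL) = 3494.4 mL.
Category FL is Forbidden by passenger aircraft.
Category OX quantity: two 1 g packs = 2 g.
That exceeds the Category OX passenger aircraft limit of 1 g.
The segregation rule (Category SR with Category TX) does not apply to Category FL with Category OX.

No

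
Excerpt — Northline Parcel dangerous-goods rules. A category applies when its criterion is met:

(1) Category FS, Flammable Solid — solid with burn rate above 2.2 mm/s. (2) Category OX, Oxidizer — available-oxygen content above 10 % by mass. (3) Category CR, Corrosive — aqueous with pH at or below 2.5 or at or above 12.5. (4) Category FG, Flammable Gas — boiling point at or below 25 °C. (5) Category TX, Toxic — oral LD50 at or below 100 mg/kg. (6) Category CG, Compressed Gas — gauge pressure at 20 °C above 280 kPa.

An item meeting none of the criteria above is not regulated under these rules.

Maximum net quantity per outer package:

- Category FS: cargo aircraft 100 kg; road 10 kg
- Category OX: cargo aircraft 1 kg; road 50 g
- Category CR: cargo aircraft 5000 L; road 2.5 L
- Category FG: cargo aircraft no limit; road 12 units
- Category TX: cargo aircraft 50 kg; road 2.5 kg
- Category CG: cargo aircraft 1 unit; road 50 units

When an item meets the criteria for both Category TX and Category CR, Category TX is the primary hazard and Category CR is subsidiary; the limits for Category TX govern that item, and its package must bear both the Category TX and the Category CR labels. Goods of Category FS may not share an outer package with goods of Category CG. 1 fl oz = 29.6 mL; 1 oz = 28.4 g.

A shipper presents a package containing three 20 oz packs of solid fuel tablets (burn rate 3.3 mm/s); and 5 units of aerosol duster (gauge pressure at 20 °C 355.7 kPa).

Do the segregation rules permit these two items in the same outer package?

No

Burn rate 3.3 mm/s meets the Category FS criterion (Flammable Solid), so the solid fuel tablets are Category FS.
With gauge pressure at 20 °C 355.7 kPa (> 280 kPa), the aerosol duster falls in Category CG.
Category FS and Category CG may not share an outer package.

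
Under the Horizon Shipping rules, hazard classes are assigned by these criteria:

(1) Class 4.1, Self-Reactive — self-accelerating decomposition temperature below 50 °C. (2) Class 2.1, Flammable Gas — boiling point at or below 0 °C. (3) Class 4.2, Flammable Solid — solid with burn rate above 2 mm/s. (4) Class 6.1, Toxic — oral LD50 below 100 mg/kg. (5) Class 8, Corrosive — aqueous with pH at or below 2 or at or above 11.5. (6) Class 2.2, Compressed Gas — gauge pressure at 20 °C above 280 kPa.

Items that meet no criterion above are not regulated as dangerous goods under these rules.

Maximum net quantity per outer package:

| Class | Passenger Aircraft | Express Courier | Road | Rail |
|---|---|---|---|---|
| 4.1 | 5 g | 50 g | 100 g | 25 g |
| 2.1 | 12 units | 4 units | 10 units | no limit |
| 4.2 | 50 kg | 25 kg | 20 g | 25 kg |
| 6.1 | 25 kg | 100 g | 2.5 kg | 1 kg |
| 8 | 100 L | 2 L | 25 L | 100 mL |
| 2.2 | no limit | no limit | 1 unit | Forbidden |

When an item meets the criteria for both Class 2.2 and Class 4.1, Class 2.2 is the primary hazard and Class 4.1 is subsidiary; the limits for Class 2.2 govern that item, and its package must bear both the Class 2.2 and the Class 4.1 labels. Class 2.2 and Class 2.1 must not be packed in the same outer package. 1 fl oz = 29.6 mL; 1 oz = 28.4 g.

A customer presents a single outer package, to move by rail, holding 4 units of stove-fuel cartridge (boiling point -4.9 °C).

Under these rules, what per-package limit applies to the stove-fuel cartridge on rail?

With boiling point -4.9 °C (≤ 0 °C), the stove-fuel cartridge falls in Class 2.1.
The rail limit for Class 2.1 is no limit.

no limit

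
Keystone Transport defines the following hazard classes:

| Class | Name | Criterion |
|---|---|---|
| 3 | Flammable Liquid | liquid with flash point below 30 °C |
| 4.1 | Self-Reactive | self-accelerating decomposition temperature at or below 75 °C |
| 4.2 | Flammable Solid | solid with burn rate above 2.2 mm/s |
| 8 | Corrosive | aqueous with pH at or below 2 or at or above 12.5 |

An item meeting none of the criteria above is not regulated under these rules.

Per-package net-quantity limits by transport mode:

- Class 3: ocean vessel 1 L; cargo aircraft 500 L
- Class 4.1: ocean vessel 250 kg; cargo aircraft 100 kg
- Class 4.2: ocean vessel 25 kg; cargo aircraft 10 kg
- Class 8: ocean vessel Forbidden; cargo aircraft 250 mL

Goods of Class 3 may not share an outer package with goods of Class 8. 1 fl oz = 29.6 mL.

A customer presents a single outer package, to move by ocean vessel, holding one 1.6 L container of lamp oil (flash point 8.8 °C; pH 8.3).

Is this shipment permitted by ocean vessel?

The lamp oil has flash point 8.8 °C, which is < 30 °C, so it is Class 3 (Flammable Liquid).
Class 3 quantity: 1.6 L.
1.6 L > 1 L (ocean vessel limit, Class 3) — over the limit.

No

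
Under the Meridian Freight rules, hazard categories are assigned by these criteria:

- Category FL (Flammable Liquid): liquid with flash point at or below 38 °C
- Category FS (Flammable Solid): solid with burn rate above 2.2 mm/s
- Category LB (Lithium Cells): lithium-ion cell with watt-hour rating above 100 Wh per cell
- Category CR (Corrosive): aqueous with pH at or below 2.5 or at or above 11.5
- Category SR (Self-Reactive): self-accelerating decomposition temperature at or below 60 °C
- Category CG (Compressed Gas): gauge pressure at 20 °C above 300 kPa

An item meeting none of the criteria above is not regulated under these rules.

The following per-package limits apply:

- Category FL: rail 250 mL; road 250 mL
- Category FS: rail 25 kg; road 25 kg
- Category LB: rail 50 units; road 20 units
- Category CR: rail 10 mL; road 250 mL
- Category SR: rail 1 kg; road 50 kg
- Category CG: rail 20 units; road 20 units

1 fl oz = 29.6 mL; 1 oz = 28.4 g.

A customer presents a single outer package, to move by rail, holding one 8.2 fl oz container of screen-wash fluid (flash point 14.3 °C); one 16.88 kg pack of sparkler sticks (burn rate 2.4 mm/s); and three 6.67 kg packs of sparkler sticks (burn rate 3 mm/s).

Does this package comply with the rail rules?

No

The screen-wash fluid has flash point 14.3 °C, which is ≤ 38 °C, so it is Category FL (Flammable Liquid).
Burn rate 2.4 mm/s meets the Category FS criterion (Flammable Solid), so the sparkler sticks are Category FS.
Burn rate 3 mm/s meets the Category FS criterion (Flammable Solid), so the sparkler sticks are Category FS.
Category FS net quantity: 16.88 kg + (three 6.67 kg packs = 20.01 kg) = 36.89 kg.
36.89 kg exceeds the rail limit of 25 kg for Category FS.
Category FL quantity: one 8.2 fl oz container = 242.72 mL.
242.72 mL is within the rail limit of 250 mL for Category FL.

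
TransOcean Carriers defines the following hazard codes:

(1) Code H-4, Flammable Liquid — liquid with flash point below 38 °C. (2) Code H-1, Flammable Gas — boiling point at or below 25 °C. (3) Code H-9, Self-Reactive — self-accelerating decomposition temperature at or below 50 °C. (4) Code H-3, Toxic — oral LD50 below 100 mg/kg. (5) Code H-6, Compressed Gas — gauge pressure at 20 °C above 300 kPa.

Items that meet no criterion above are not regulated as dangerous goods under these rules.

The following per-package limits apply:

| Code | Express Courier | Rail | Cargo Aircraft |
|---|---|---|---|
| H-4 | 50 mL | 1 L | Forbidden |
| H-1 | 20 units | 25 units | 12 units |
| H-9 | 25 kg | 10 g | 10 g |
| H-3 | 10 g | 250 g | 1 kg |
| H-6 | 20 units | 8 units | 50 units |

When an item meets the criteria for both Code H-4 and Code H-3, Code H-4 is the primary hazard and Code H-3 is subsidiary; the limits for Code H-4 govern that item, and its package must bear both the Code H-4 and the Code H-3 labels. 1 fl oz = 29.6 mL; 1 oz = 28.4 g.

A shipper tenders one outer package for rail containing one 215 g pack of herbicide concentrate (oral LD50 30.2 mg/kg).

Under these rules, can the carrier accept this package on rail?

The herbicide concentrate has oral LD50 30.2 mg/kg, which is < 100 mg/kg, so it is Code H-3 (Toxic).
Code H-3 quantity: 215 g.
That is within the Code H-3 rail limit of 250 g.

Yes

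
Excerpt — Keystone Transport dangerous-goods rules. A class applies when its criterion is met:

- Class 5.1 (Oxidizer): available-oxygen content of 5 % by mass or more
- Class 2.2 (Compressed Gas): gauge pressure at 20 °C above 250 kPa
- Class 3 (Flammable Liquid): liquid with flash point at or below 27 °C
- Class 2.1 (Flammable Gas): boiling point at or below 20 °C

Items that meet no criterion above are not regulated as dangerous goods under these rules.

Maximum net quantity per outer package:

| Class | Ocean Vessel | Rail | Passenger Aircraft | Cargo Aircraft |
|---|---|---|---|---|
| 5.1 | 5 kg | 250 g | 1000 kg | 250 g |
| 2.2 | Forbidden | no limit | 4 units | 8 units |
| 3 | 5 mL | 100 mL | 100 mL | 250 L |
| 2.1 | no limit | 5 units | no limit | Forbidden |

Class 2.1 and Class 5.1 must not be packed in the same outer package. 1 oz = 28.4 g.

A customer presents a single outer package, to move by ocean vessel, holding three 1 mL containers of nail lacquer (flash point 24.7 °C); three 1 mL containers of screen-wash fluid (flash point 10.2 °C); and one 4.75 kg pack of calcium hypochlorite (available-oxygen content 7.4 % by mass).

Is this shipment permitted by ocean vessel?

No

Nail lacquer: flash point 24.7 °C ≤ 27 °C → Class 3 (Flammable Liquid).
The screen-wash fluid has flash point 10.2 °C, which is ≤ 27 °C, so it is Class 3 (Flammable Liquid).
Calcium hypochlorite: available-oxygen content 7.4 % by mass ≥ 5 % by mass → Class 5.1 (Oxidizer).
Total Class 3: (three 1 mL containers = 3 mL) + (three 1 mL containers = 3 mL) = 6 mL.
6 mL exceeds the ocean vessel limit of 5 mL for Class 3.
Class 5.1 quantity: 4.75 kg.
4.75 kg ≤ 5 kg (ocean vessel limit, Class 5.1) — within limit.
The segregation rule (Class 2.1 with Class 5.1) does not apply to Class 3 with Class 5.1.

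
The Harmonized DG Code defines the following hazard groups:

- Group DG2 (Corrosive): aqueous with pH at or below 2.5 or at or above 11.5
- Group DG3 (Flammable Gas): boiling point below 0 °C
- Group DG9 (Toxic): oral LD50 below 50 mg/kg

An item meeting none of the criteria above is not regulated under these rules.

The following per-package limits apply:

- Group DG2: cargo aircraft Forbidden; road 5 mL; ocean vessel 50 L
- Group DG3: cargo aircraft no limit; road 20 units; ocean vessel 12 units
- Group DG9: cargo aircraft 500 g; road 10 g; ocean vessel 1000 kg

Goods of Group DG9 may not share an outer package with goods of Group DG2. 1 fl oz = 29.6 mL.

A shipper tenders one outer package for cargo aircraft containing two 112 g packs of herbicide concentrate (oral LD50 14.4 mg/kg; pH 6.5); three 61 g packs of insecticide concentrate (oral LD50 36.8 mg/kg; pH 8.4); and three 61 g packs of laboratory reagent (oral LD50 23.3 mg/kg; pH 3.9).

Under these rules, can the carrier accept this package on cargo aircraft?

No

The herbicide concentrate has oral LD50 14.4 mg/kg, which is < 50 mg/kg, so it is Group DG9 (Toxic).
Insecticide concentrate: oral LD50 36.8 mg/kg < 50 mg/kg → Group DG9 (Toxic).
Laboratory reagent: oral LD50 23.3 mg/kg < 50 mg/kg → Group DG9 (Toxic).
Group DG9 net quantity: (two 112 g packs = 224 g) + (three 61 g packs = 183 g) + (three 61 g packs = 183 g) = 590 g.
590 g exceeds the cargo aircraft limit of 500 g for Group DG9.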